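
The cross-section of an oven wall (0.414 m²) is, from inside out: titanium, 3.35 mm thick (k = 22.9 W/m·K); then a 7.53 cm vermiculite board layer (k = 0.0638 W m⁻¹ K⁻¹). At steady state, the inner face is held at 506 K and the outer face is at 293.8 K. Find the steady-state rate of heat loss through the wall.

Treat each layer as a resistance in series:
  R_titanium = L/(kA) = 0.00335/(22.9·0.414) = 3.534×10^-4 K/W
  R_vermiculite board = L/(kA) = 0.0753/(0.0638·0.414) = 2.851 K/W
ΣR = 3.534×10^-4 + 2.851 = 2.851 K/W
Q = ΔT/ΣR = (506 K − 293.8 K)/2.851 = 74.4 W

Q = 74.4 W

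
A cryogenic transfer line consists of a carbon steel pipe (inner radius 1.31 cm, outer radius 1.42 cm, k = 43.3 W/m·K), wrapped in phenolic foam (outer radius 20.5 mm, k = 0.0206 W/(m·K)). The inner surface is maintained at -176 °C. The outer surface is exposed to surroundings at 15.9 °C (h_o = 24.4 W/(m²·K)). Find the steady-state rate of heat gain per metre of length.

Q' = 60.8 W/m

Treat each layer as a resistance in series:
  R'_carbon steel = ln(0.0142/0.0131)/(2πk) = 0.08063/(2π·43.3) = 2.964×10^-4 m·K/W
  R'_phenolic foam = ln(0.0205/0.0142)/(2πk) = 0.3672/(2π·0.0206) = 2.837 m·K/W
  R'_conv,out = 1/(2πr h) = 1/(2π·0.0205·24.4) = 0.3182 m·K/W
ΣR = 2.964×10^-4 + 2.837 + 0.3182 = 3.155 m·K/W
Q' = ΔT/ΣR = (-176 °C − 15.9 °C)/3.155 = -60.8 W/m
(Negative Q' ⇒ heat flows inward; heat gain = 60.8 W/m.)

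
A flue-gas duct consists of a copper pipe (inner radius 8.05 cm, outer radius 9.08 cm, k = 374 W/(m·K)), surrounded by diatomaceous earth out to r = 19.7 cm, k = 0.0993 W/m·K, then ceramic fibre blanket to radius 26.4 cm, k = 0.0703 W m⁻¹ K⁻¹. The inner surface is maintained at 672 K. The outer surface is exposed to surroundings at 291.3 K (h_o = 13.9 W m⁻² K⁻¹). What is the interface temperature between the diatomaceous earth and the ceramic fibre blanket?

T = 429 K

Series thermal resistances, inner to outer:
  R'_copper = ln(0.0908/0.0805)/(2πk) = 0.1204/(2π·374) = 5.124×10^-5 m·K/W
  R'_diatomaceous earth = ln(0.197/0.0908)/(2πk) = 0.7745/(2π·0.0993) = 1.241 m·K/W
  R'_ceramic fibre blanket = ln(0.264/0.197)/(2πk) = 0.2927/(2π·0.0703) = 0.6628 m·K/W
  R'_conv,out = 1/(2πr h) = 1/(2π·0.264·13.9) = 0.04337 m·K/W
ΣR = 5.124×10^-5 + 1.241 + 0.6628 + 0.04337 = 1.947 m·K/W
Q' = ΔT/ΣR = (672 K − 291.3 K)/1.947 = 195.5 W/m
From the inner boundary to the diatomaceous earth/ceramic fibre blanket interface, ΣR_partial = 1.241 m·K/W.
T_interface = T_in − Q'·ΣR_partial = 672 K − (195.5)(1.241) = 429 K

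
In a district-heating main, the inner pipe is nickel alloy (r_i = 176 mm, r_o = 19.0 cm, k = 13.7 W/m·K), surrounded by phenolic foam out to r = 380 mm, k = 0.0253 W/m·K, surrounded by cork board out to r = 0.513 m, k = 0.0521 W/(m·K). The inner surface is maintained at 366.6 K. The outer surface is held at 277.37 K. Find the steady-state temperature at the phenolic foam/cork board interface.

T = 292.9 K

Resistance network (inner→outer):
  R'_nickel alloy = ln(0.190/0.176)/(2πk) = 0.07654/(2π·13.7) = 8.892×10^-4 m·K/W
  R'_phenolic foam = ln(0.380/0.190)/(2πk) = 0.6931/(2π·0.0253) = 4.360 m·K/W
  R'_cork board = ln(0.513/0.380)/(2πk) = 0.3001/(2π·0.0521) = 0.9168 m·K/W
ΣR = 8.892×10^-4 + 4.360 + 0.9168 = 5.278 m·K/W
Q' = ΔT/ΣR = (366.6 K − 277.37 K)/5.278 = 16.91 W/m
From the inner boundary to the phenolic foam/cork board interface, ΣR_partial = 4.361 m·K/W.
T_interface = T_in − Q'·ΣR_partial = 366.6 K − (16.91)(4.361) = 292.9 K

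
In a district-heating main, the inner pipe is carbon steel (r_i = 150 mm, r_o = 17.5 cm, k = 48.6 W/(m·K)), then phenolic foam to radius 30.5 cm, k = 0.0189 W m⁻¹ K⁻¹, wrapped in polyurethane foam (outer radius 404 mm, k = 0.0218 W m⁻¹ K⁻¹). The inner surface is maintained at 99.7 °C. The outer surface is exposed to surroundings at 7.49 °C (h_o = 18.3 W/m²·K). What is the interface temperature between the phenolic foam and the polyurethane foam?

T = 35.8 °C

Series thermal resistances, inner to outer:
  R'_carbon steel = ln(0.175/0.150)/(2πk) = 0.1542/(2π·48.6) = 5.048×10^-4 m·K/W
  R'_phenolic foam = ln(0.305/0.175)/(2πk) = 0.5555/(2π·0.0189) = 4.678 m·K/W
  R'_polyurethane foam = ln(0.404/0.305)/(2πk) = 0.2811/(2π·0.0218) = 2.052 m·K/W
  R'_conv,out = 1/(2πr h) = 1/(2π·0.404·18.3) = 0.02153 m·K/W
ΣR = 5.048×10^-4 + 4.678 + 2.052 + 0.02153 = 6.752 m·K/W
Q' = ΔT/ΣR = (99.7 °C − 7.49 °C)/6.752 = 13.66 W/m
From the inner boundary to the phenolic foam/polyurethane foam interface, ΣR_partial = 4.679 m·K/W.
T_interface = T_in − Q'·ΣR_partial = 99.7 °C − (13.66)(4.679) = 35.8 °C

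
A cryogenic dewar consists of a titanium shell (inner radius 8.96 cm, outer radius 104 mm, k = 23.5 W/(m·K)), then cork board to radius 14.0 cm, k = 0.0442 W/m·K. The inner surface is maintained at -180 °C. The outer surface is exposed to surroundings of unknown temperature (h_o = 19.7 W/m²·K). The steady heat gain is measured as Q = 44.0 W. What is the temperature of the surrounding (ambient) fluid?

Series resistances:
  R_titanium = (1/0.0896 − 1/0.104)/(4πk) = 1.545/(4π·23.5) = 0.005233 K/W
  R_cork board = (1/0.104 − 1/0.140)/(4πk) = 2.473/(4π·0.0442) = 4.452 K/W
  R_conv,out = 1/(4πr²h) = 1/(4π·0.140²·19.7) = 0.2061 K/W
ΣR = 4.663 K/W
ΔT = Q·ΣR = 44.0 × 4.663 = 205.2 K
Heat flows inward, so T_out = T_in + ΔT = -180 + 205.2 = 25.2 °C

T_out = 25.2 °C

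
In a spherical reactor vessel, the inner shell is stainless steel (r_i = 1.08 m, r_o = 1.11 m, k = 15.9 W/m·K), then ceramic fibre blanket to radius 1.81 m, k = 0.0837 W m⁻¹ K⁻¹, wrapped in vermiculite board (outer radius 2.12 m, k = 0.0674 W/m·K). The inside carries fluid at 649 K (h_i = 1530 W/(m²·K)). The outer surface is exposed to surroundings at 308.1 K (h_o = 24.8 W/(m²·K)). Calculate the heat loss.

Q = 797 W

Resistance network (inner→outer):
  R_conv,in = 1/(4πr²h) = 1/(4π·1.08²·1530) = 4.459×10^-5 K/W
  R_stainless steel = (1/1.08 − 1/1.11)/(4πk) = 0.02503/(4π·15.9) = 1.252×10^-4 K/W
  R_ceramic fibre blanket = (1/1.11 − 1/1.81)/(4πk) = 0.3484/(4π·0.0837) = 0.3313 K/W
  R_vermiculite board = (1/1.81 − 1/2.12)/(4πk) = 0.08079/(4π·0.0674) = 0.09538 K/W
  R_conv,out = 1/(4πr²h) = 1/(4π·2.12²·24.8) = 7.139×10^-4 K/W
ΣR = 4.459×10^-5 + 1.252×10^-4 + 0.3313 + 0.09538 + 7.139×10^-4 = 0.4276 K/W
Q = ΔT/ΣR = (649 K − 308.1 K)/0.4276 = 797 W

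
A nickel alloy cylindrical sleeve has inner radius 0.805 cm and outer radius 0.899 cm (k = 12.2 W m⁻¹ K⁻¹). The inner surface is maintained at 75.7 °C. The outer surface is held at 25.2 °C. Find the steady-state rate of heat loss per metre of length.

Q' = 2πk·ΔT/ln(r₂/r₁) = 2π × 12.2 × 50.5 / ln(0.00899/0.00805) = 35100 W/m

Q' = 35.1 kW/m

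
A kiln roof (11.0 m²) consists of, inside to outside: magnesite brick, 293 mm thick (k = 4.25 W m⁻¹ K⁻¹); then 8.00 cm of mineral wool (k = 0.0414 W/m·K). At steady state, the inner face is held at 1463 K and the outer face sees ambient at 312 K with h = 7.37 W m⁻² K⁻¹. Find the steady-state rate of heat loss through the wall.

Series thermal resistances, inner to outer:
  R_magnesite brick = L/(kA) = 0.293/(4.25·11.0) = 0.006267 K/W
  R_mineral wool = L/(kA) = 0.0800/(0.0414·11.0) = 0.1757 K/W
  R_conv,out = 1/(hA) = 1/(7.37·11.0) = 0.01234 K/W
ΣR = 0.006267 + 0.1757 + 0.01234 = 0.1943 K/W
Q = ΔT/ΣR = (1463 K − 312 K)/0.1943 = 5920 W

Q = 5.92 kW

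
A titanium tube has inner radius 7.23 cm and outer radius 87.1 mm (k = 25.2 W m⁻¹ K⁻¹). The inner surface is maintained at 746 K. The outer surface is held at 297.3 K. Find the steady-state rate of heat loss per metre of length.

Q' = 3.81×10^5 W/m

Q' = 2πk·ΔT/ln(r₂/r₁) = 2π × 25.2 × 448.7 / ln(0.0871/0.0723) = 3.81×10^5 W/m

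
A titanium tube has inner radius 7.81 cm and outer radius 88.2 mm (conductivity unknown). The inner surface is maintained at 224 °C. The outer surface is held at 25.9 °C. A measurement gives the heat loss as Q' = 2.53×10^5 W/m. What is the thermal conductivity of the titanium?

k = 24.7 W/m·K

ΣR = ΔT/Q' = |224 − 25.9|/2.53×10^5 = 7.830×10^-4 m·K/W
ln(r₂/r₁)/(2πk) = 7.830×10^-4 ⇒ k = 0.1216/(2π·7.830×10^-4) = 24.7 W/m·K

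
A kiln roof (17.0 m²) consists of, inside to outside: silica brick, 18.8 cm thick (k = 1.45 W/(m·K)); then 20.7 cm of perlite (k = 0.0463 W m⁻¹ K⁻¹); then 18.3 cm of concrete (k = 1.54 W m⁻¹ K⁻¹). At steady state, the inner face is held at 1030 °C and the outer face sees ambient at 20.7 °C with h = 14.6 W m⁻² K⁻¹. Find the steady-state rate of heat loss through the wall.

Resistance network (inner→outer):
  R_silica brick = L/(kA) = 0.188/(1.45·17.0) = 0.007627 K/W
  R_perlite = L/(kA) = 0.207/(0.0463·17.0) = 0.2630 K/W
  R_concrete = L/(kA) = 0.183/(1.54·17.0) = 0.006990 K/W
  R_conv,out = 1/(hA) = 1/(14.6·17.0) = 0.004029 K/W
ΣR = 0.007627 + 0.2630 + 0.006990 + 0.004029 = 0.2816 K/W
Q = ΔT/ΣR = (1030 °C − 20.7 °C)/0.2816 = 3580 W

Q = 3580 W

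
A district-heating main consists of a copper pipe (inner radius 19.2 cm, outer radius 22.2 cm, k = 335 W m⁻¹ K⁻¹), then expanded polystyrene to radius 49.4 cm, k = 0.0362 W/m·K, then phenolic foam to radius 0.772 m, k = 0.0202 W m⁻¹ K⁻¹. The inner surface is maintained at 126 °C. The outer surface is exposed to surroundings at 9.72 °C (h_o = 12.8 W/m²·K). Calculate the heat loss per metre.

Q' = 16.5 W/m

Treat each layer as a resistance in series:
  R'_copper = ln(0.222/0.192)/(2πk) = 0.1452/(2π·335) = 6.897×10^-5 m·K/W
  R'_expanded polystyrene = ln(0.494/0.222)/(2πk) = 0.7999/(2π·0.0362) = 3.517 m·K/W
  R'_phenolic foam = ln(0.772/0.494)/(2πk) = 0.4464/(2π·0.0202) = 3.518 m·K/W
  R'_conv,out = 1/(2πr h) = 1/(2π·0.772·12.8) = 0.01611 m·K/W
ΣR = 6.897×10^-5 + 3.517 + 3.518 + 0.01611 = 7.051 m·K/W
Q' = ΔT/ΣR = (126 °C − 9.72 °C)/7.051 = 16.5 W/m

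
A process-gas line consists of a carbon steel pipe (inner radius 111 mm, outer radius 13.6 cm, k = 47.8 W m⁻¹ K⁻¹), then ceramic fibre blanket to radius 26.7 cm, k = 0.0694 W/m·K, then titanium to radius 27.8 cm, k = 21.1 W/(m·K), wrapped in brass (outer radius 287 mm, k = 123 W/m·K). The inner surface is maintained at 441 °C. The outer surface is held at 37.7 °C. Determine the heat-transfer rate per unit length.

Q' = 261 W/m

Series thermal resistances, inner to outer:
  R'_carbon steel = ln(0.136/0.111)/(2πk) = 0.2031/(2π·47.8) = 6.763×10^-4 m·K/W
  R'_ceramic fibre blanket = ln(0.267/0.136)/(2πk) = 0.6746/(2π·0.0694) = 1.547 m·K/W
  R'_titanium = ln(0.278/0.267)/(2πk) = 0.04037/(2π·21.1) = 3.045×10^-4 m·K/W
  R'_brass = ln(0.287/0.278)/(2πk) = 0.03186/(2π·123) = 4.123×10^-5 m·K/W
ΣR = 6.763×10^-4 + 1.547 + 3.045×10^-4 + 4.123×10^-5 = 1.548 m·K/W
Q' = ΔT/ΣR = (441 °C − 37.7 °C)/1.548 = 261 W/m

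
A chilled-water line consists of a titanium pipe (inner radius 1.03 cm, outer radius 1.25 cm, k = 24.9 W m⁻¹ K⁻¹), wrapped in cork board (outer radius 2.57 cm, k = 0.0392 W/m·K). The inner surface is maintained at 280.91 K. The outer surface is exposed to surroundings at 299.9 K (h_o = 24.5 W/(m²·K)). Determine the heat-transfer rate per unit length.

Treat each layer as a resistance in series:
  R'_titanium = ln(0.0125/0.0103)/(2πk) = 0.1936/(2π·24.9) = 0.001237 m·K/W
  R'_cork board = ln(0.0257/0.0125)/(2πk) = 0.7208/(2π·0.0392) = 2.926 m·K/W
  R'_conv,out = 1/(2πr h) = 1/(2π·0.0257·24.5) = 0.2528 m·K/W
ΣR = 0.001237 + 2.926 + 0.2528 = 3.180 m·K/W
Q' = ΔT/ΣR = (280.91 K − 299.9 K)/3.180 = -5.97 W/m
(Negative Q' ⇒ heat flows inward; heat gain = 5.97 W/m.)

Q' = 5.97 W/m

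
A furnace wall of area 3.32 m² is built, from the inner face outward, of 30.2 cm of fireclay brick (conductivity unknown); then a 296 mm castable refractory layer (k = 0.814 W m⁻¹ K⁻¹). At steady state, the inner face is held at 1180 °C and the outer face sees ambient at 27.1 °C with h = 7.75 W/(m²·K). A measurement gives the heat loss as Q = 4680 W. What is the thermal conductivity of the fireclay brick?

k = 0.929 W/m·K

ΣR = ΔT/Q = |1180 − 27.1|/4680 = 0.2463 K/W
Known resistances:
  R_castable refractory = L/(kA) = 0.296/(0.814·3.32) = 0.1095 K/W
  R_conv,out = 1/(hA) = 1/(7.75·3.32) = 0.03887 K/W
R_fireclay brick = ΣR − ΣR_known = 0.2463 − 0.1484 = 0.09790 K/W
L/(kA) = 0.09790 ⇒ k = 0.302/(0.09790·3.32) = 0.929 W/m·K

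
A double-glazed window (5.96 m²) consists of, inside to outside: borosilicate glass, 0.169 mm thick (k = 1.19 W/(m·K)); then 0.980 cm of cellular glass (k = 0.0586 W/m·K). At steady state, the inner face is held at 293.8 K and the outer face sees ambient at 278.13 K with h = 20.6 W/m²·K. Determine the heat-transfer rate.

Q = 433 W

Treat each layer as a resistance in series:
  R_borosilicate glass = L/(kA) = 1.69×10^-4/(1.19·5.96) = 2.383×10^-5 K/W
  R_cellular glass = L/(kA) = 0.00980/(0.0586·5.96) = 0.02806 K/W
  R_conv,out = 1/(hA) = 1/(20.6·5.96) = 0.008145 K/W
ΣR = 2.383×10^-5 + 0.02806 + 0.008145 = 0.03623 K/W
Q = ΔT/ΣR = (293.8 K − 278.13 K)/0.03623 = 433 W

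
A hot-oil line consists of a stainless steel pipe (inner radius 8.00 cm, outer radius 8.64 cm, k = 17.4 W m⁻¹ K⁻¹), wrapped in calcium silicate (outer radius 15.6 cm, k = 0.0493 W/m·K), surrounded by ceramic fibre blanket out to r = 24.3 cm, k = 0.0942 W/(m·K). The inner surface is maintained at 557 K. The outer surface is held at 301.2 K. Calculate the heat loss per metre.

Q' = 96.3 W/m

Treat each layer as a resistance in series:
  R'_stainless steel = ln(0.0864/0.0800)/(2πk) = 0.07696/(2π·17.4) = 7.040×10^-4 m·K/W
  R'_calcium silicate = ln(0.156/0.0864)/(2πk) = 0.5909/(2π·0.0493) = 1.907 m·K/W
  R'_ceramic fibre blanket = ln(0.243/0.156)/(2πk) = 0.4432/(2π·0.0942) = 0.7488 m·K/W
ΣR = 7.040×10^-4 + 1.907 + 0.7488 = 2.657 m·K/W
Q' = ΔT/ΣR = (557 K − 301.2 K)/2.657 = 96.3 W/m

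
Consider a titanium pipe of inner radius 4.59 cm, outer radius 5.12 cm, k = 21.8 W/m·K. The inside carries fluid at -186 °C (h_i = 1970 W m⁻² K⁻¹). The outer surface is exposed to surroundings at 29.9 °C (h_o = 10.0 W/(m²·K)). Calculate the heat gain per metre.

Treat each layer as a resistance in series:
  R'_conv,in = 1/(2πr h) = 1/(2π·0.0459·1970) = 0.001760 m·K/W
  R'_titanium = ln(0.0512/0.0459)/(2πk) = 0.1093/(2π·21.8) = 7.978×10^-4 m·K/W
  R'_conv,out = 1/(2πr h) = 1/(2π·0.0512·10.0) = 0.3108 m·K/W
ΣR = 0.001760 + 7.978×10^-4 + 0.3108 = 0.3134 m·K/W
Q' = ΔT/ΣR = (-186 °C − 29.9 °C)/0.3134 = -689 W/m
(Negative Q' ⇒ heat flows inward; heat gain = 689 W/m.)

Q' = 689 W/m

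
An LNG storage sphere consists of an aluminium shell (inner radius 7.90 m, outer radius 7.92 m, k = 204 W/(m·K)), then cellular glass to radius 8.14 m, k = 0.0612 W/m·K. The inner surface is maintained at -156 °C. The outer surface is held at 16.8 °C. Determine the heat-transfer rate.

Q = 38.9 kW

Resistance network (inner→outer):
  R_aluminium = (1/7.90 − 1/7.92)/(4πk) = 3.197×10^-4/(4π·204) = 1.247×10^-7 K/W
  R_cellular glass = (1/7.92 − 1/8.14)/(4πk) = 0.003413/(4π·0.0612) = 0.004437 K/W
ΣR = 1.247×10^-7 + 0.004437 = 0.004437 K/W
Q = ΔT/ΣR = (-156 °C − 16.8 °C)/0.004437 = -38900 W
(Negative Q ⇒ heat flows inward; heat gain = 38900 W.)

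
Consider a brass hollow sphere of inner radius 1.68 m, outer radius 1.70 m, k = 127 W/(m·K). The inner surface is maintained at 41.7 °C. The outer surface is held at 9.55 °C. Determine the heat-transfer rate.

Q = 7.33×10^6 W

Q = 4πk·ΔT/(1/r₁ − 1/r₂) = 4π × 127 × 32.15 / (1/1.68 − 1/1.70) = 7.33×10^6 W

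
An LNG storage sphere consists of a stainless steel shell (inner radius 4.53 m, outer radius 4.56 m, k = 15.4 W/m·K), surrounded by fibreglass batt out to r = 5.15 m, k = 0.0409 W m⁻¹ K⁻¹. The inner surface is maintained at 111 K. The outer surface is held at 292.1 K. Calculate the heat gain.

Resistance network (inner→outer):
  R_stainless steel = (1/4.53 − 1/4.56)/(4πk) = 0.001452/(4π·15.4) = 7.505×10^-6 K/W
  R_fibreglass batt = (1/4.56 − 1/5.15)/(4πk) = 0.02512/(4π·0.0409) = 0.04888 K/W
ΣR = 7.505×10^-6 + 0.04888 = 0.04889 K/W
Q = ΔT/ΣR = (111 K − 292.1 K)/0.04889 = -3700 W
(Negative Q ⇒ heat flows inward; heat gain = 3700 W.)

Q = 3.70 kW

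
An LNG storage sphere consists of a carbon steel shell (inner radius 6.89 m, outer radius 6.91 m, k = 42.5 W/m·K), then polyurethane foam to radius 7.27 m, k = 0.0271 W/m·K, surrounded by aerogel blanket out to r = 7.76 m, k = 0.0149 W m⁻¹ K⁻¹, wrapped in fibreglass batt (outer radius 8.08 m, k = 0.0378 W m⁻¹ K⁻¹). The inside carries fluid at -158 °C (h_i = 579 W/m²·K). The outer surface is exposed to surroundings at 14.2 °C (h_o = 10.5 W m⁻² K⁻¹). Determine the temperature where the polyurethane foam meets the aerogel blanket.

T = -112 °C

Resistance network (inner→outer):
  R_conv,in = 1/(4πr²h) = 1/(4π·6.89²·579) = 2.895×10^-6 K/W
  R_carbon steel = (1/6.89 − 1/6.91)/(4πk) = 4.201×10^-4/(4π·42.5) = 7.866×10^-7 K/W
  R_polyurethane foam = (1/6.91 − 1/7.27)/(4πk) = 0.007166/(4π·0.0271) = 0.02104 K/W
  R_aerogel blanket = (1/7.27 − 1/7.76)/(4πk) = 0.008686/(4π·0.0149) = 0.04639 K/W
  R_fibreglass batt = (1/7.76 − 1/8.08)/(4πk) = 0.005104/(4π·0.0378) = 0.01074 K/W
  R_conv,out = 1/(4πr²h) = 1/(4π·8.08²·10.5) = 1.161×10^-4 K/W
ΣR = 2.895×10^-6 + 7.866×10^-7 + 0.02104 + 0.04639 + 0.01074 + 1.161×10^-4 = 0.07829 K/W
Q = ΔT/ΣR = (-158 °C − 14.2 °C)/0.07829 = -2200 W
From the inner boundary to the polyurethane foam/aerogel blanket interface, ΣR_partial = 0.02104 K/W.
T_interface = T_in − Q·ΣR_partial = -158 °C − (-2200)(0.02104) = -112 °C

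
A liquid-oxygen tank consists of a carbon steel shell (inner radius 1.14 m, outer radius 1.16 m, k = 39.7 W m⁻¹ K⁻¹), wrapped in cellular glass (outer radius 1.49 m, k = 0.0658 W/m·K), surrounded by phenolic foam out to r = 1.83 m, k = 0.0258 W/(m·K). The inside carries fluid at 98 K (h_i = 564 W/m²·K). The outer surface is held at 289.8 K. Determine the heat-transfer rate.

Series thermal resistances, inner to outer:
  R_conv,in = 1/(4πr²h) = 1/(4π·1.14²·564) = 1.086×10^-4 K/W
  R_carbon steel = (1/1.14 − 1/1.16)/(4πk) = 0.01512/(4π·39.7) = 3.032×10^-5 K/W
  R_cellular glass = (1/1.16 − 1/1.49)/(4πk) = 0.1909/(4π·0.0658) = 0.2309 K/W
  R_phenolic foam = (1/1.49 − 1/1.83)/(4πk) = 0.1247/(4π·0.0258) = 0.3846 K/W
ΣR = 1.086×10^-4 + 3.032×10^-5 + 0.2309 + 0.3846 = 0.6156 K/W
Q = ΔT/ΣR = (98 K − 289.8 K)/0.6156 = -312 W
(Negative Q ⇒ heat flows inward; heat gain = 312 W.)

Q = 312 W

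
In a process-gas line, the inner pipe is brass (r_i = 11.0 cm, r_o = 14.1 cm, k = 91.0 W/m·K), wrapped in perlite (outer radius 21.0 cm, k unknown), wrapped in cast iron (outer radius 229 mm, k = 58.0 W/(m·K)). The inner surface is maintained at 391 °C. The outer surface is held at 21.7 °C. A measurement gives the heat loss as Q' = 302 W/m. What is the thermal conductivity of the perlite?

k = 0.0519 W/m·K

ΣR = ΔT/Q' = |391 − 21.7|/302 = 1.223 m·K/W
Known resistances:
  R'_brass = ln(0.141/0.110)/(2πk) = 0.2483/(2π·91.0) = 4.342×10^-4 m·K/W
  R'_cast iron = ln(0.229/0.210)/(2πk) = 0.08661/(2π·58.0) = 2.377×10^-4 m·K/W
R_perlite = ΣR − ΣR_known = 1.223 − 6.719×10^-4 = 1.222 m·K/W
ln(r₂/r₁)/(2πk) = 1.222 ⇒ k = 0.3983/(2π·1.222) = 0.0519 W/m·K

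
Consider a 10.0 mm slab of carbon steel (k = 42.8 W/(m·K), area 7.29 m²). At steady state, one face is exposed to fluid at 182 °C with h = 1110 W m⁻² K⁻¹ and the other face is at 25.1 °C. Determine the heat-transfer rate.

Series thermal resistances, inner to outer:
  R_conv,in = 1/(hA) = 1/(1110·7.29) = 1.236×10^-4 K/W
  R_carbon steel = L/(kA) = 0.0100/(42.8·7.29) = 3.205×10^-5 K/W
ΣR = 1.236×10^-4 + 3.205×10^-5 = 1.556×10^-4 K/W
Q = ΔT/ΣR = (182 °C − 25.1 °C)/1.556×10^-4 = 1.01×10^6 W

Q = 1010 kW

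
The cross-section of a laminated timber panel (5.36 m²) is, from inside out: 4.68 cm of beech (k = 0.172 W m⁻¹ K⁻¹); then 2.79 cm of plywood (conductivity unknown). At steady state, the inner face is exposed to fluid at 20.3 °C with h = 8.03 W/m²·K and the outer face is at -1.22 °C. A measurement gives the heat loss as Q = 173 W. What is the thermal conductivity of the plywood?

ΣR = ΔT/Q = |20.3 − -1.22|/173 = 0.1244 K/W
Known resistances:
  R_conv,in = 1/(hA) = 1/(8.03·5.36) = 0.02323 K/W
  R_beech = L/(kA) = 0.0468/(0.172·5.36) = 0.05076 K/W
R_plywood = ΣR − ΣR_known = 0.1244 − 0.07399 = 0.05041 K/W
L/(kA) = 0.05041 ⇒ k = 0.0279/(0.05041·5.36) = 0.103 W/m·K

k = 0.103 W/m·K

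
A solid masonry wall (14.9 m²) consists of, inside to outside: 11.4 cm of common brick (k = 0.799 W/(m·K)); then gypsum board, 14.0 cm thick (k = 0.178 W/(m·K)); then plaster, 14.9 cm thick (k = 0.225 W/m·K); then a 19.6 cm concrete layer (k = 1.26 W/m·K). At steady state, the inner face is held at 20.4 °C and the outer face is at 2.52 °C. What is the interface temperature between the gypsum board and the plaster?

Treat each layer as a resistance in series:
  R_common brick = L/(kA) = 0.114/(0.799·14.9) = 0.009576 K/W
  R_gypsum board = L/(kA) = 0.140/(0.178·14.9) = 0.05279 K/W
  R_plaster = L/(kA) = 0.149/(0.225·14.9) = 0.04444 K/W
  R_concrete = L/(kA) = 0.196/(1.26·14.9) = 0.01044 K/W
ΣR = 0.009576 + 0.05279 + 0.04444 + 0.01044 = 0.1172 K/W
Q = ΔT/ΣR = (20.4 °C − 2.52 °C)/0.1172 = 152.6 W
From the inner boundary to the gypsum board/plaster interface, ΣR_partial = 0.06237 K/W.
T_interface = T_in − Q·ΣR_partial = 20.4 °C − (152.6)(0.06237) = 10.9 °C

T = 10.9 °C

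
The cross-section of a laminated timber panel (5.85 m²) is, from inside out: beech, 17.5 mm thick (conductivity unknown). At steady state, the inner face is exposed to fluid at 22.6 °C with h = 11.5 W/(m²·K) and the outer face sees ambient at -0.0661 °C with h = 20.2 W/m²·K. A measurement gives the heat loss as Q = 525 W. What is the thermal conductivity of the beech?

k = 0.151 W/m·K

ΣR = ΔT/Q = |22.6 − -0.0661|/525 = 0.04317 K/W
Known resistances:
  R_conv,in = 1/(hA) = 1/(11.5·5.85) = 0.01486 K/W
  R_conv,out = 1/(hA) = 1/(20.2·5.85) = 0.008462 K/W
R_beech = ΣR − ΣR_known = 0.04317 − 0.02332 = 0.01985 K/W
L/(kA) = 0.01985 ⇒ k = 0.0175/(0.01985·5.85) = 0.151 W/m·K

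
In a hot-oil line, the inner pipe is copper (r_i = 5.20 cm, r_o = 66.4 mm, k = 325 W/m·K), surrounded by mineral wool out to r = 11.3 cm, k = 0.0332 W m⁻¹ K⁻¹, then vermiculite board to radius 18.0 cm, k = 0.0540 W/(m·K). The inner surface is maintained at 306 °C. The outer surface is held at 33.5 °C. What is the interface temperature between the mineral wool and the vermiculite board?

T = 129 °C

Resistance network (inner→outer):
  R'_copper = ln(0.0664/0.0520)/(2πk) = 0.2445/(2π·325) = 1.197×10^-4 m·K/W
  R'_mineral wool = ln(0.113/0.0664)/(2πk) = 0.5317/(2π·0.0332) = 2.549 m·K/W
  R'_vermiculite board = ln(0.180/0.113)/(2πk) = 0.4656/(2π·0.0540) = 1.372 m·K/W
ΣR = 1.197×10^-4 + 2.549 + 1.372 = 3.921 m·K/W
Q' = ΔT/ΣR = (306 °C − 33.5 °C)/3.921 = 69.50 W/m
From the inner boundary to the mineral wool/vermiculite board interface, ΣR_partial = 2.549 m·K/W.
T_interface = T_in − Q'·ΣR_partial = 306 °C − (69.50)(2.549) = 129 °C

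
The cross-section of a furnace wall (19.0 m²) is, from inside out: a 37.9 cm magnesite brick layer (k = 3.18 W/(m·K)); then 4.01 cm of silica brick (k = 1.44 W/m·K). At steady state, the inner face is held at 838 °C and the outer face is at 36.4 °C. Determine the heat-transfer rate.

Resistance network (inner→outer):
  R_magnesite brick = L/(kA) = 0.379/(3.18·19.0) = 0.006273 K/W
  R_silica brick = L/(kA) = 0.0401/(1.44·19.0) = 0.001466 K/W
ΣR = 0.006273 + 0.001466 = 0.007739 K/W
Q = ΔT/ΣR = (838 °C − 36.4 °C)/0.007739 = 1.04×10^5 W

Q = 1.04×10^5 W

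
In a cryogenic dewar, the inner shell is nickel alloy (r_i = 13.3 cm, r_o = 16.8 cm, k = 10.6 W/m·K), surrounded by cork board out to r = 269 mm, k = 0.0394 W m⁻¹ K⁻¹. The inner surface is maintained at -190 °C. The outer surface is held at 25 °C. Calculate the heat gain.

Q = 47.5 W

Series thermal resistances, inner to outer:
  R_nickel alloy = (1/0.133 − 1/0.168)/(4πk) = 1.566/(4π·10.6) = 0.01176 K/W
  R_cork board = (1/0.168 − 1/0.269)/(4πk) = 2.235/(4π·0.0394) = 4.514 K/W
ΣR = 0.01176 + 4.514 = 4.526 K/W
Q = ΔT/ΣR = (-190 °C − 25 °C)/4.526 = -47.5 W
(Negative Q ⇒ heat flows inward; heat gain = 47.5 W.)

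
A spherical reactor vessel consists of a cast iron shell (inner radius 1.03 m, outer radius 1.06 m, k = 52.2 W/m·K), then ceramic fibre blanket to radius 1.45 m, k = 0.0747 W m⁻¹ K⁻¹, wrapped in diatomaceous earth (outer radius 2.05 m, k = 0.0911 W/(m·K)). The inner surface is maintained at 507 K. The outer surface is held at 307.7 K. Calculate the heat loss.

Q = 446 W

Treat each layer as a resistance in series:
  R_cast iron = (1/1.03 − 1/1.06)/(4πk) = 0.02748/(4π·52.2) = 4.189×10^-5 K/W
  R_ceramic fibre blanket = (1/1.06 − 1/1.45)/(4πk) = 0.2537/(4π·0.0747) = 0.2703 K/W
  R_diatomaceous earth = (1/1.45 − 1/2.05)/(4πk) = 0.2019/(4π·0.0911) = 0.1763 K/W
ΣR = 4.189×10^-5 + 0.2703 + 0.1763 = 0.4466 K/W
Q = ΔT/ΣR = (507 K − 307.7 K)/0.4466 = 446 W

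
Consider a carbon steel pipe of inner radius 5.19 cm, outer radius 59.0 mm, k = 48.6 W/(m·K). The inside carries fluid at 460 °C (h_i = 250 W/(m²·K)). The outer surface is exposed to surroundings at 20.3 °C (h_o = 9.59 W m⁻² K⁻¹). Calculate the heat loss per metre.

Treat each layer as a resistance in series:
  R'_conv,in = 1/(2πr h) = 1/(2π·0.0519·250) = 0.01227 m·K/W
  R'_carbon steel = ln(0.0590/0.0519)/(2πk) = 0.1282/(2π·48.6) = 4.199×10^-4 m·K/W
  R'_conv,out = 1/(2πr h) = 1/(2π·0.0590·9.59) = 0.2813 m·K/W
ΣR = 0.01227 + 4.199×10^-4 + 0.2813 = 0.2940 m·K/W
Q' = ΔT/ΣR = (460 °C − 20.3 °C)/0.2940 = 1500 W/m

Q' = 1500 W/m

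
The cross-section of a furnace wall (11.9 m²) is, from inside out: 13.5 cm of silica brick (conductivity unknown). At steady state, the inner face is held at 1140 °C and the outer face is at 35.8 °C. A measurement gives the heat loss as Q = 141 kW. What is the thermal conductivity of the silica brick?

ΣR = ΔT/Q = |1140 − 35.8|/1.41×10^5 = 0.007831 K/W
L/(kA) = 0.007831 ⇒ k = 0.135/(0.007831·11.9) = 1.45 W/m·K

k = 1.45 W/m·K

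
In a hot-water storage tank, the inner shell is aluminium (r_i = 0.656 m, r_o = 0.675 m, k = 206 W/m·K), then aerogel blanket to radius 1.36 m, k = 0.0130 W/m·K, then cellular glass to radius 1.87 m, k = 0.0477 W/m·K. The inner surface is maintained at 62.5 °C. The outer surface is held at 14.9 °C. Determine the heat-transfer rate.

Q = 9.71 W

Series thermal resistances, inner to outer:
  R_aluminium = (1/0.656 − 1/0.675)/(4πk) = 0.04291/(4π·206) = 1.658×10^-5 K/W
  R_aerogel blanket = (1/0.675 − 1/1.36)/(4πk) = 0.7462/(4π·0.0130) = 4.568 K/W
  R_cellular glass = (1/1.36 − 1/1.87)/(4πk) = 0.2005/(4π·0.0477) = 0.3346 K/W
ΣR = 1.658×10^-5 + 4.568 + 0.3346 = 4.903 K/W
Q = ΔT/ΣR = (62.5 °C − 14.9 °C)/4.903 = 9.71 W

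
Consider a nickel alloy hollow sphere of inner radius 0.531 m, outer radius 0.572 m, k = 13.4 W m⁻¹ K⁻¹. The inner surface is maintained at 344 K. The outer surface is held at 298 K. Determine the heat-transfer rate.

Q = 4πk·ΔT/(1/r₁ − 1/r₂) = 4π × 13.4 × 46 / (1/0.531 − 1/0.572) = 57400 W

Q = 57.4 kW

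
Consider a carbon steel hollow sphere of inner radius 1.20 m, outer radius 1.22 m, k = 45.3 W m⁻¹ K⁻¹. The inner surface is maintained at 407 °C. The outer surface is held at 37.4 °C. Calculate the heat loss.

Q = 15400 kW

Q = 4πk·ΔT/(1/r₁ − 1/r₂) = 4π × 45.3 × 369.6 / (1/1.20 − 1/1.22) = 1.54×10^7 W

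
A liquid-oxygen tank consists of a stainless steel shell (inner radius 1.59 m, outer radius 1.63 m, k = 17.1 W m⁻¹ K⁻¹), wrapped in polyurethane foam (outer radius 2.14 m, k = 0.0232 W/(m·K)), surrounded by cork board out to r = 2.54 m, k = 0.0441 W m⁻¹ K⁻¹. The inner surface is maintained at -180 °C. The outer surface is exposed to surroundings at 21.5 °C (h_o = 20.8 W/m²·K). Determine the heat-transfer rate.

Resistance network (inner→outer):
  R_stainless steel = (1/1.59 − 1/1.63)/(4πk) = 0.01543/(4π·17.1) = 7.182×10^-5 K/W
  R_polyurethane foam = (1/1.63 − 1/2.14)/(4πk) = 0.1462/(4π·0.0232) = 0.5015 K/W
  R_cork board = (1/2.14 − 1/2.54)/(4πk) = 0.07359/(4π·0.0441) = 0.1328 K/W
  R_conv,out = 1/(4πr²h) = 1/(4π·2.54²·20.8) = 5.930×10^-4 K/W
ΣR = 7.182×10^-5 + 0.5015 + 0.1328 + 5.930×10^-4 = 0.6350 K/W
Q = ΔT/ΣR = (-180 °C − 21.5 °C)/0.6350 = -317 W
(Negative Q ⇒ heat flows inward; heat gain = 317 W.)

Q = 317 W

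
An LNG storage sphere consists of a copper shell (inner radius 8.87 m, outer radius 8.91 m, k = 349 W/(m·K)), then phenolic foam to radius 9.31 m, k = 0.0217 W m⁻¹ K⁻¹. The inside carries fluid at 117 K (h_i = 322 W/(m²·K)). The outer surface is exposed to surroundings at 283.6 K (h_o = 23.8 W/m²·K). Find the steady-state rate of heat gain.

Q = 9.40 kW

Series thermal resistances, inner to outer:
  R_conv,in = 1/(4πr²h) = 1/(4π·8.87²·322) = 3.141×10^-6 K/W
  R_copper = (1/8.87 − 1/8.91)/(4πk) = 5.061×10^-4/(4π·349) = 1.154×10^-7 K/W
  R_phenolic foam = (1/8.91 − 1/9.31)/(4πk) = 0.004822/(4π·0.0217) = 0.01768 K/W
  R_conv,out = 1/(4πr²h) = 1/(4π·9.31²·23.8) = 3.858×10^-5 K/W
ΣR = 3.141×10^-6 + 1.154×10^-7 + 0.01768 + 3.858×10^-5 = 0.01772 K/W
Q = ΔT/ΣR = (117 K − 283.6 K)/0.01772 = -9400 W
(Negative Q ⇒ heat flows inward; heat gain = 9400 W.)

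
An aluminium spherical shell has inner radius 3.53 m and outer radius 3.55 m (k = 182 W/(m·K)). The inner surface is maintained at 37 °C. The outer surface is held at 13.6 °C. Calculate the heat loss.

Q = 4πk·ΔT/(1/r₁ − 1/r₂) = 4π × 182 × 23.4 / (1/3.53 − 1/3.55) = 3.35×10^7 W

Q = 33500 kW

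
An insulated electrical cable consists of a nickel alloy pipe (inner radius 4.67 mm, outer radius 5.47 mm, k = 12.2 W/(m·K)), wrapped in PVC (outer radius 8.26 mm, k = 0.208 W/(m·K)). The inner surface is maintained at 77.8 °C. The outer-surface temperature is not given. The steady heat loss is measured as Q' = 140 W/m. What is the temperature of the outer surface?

T_out = 33.4 °C

Sum the resistances:
  R'_nickel alloy = ln(0.00547/0.00467)/(2πk) = 0.1581/(2π·12.2) = 0.002063 m·K/W
  R'_PVC = ln(0.00826/0.00547)/(2πk) = 0.4121/(2π·0.208) = 0.3154 m·K/W
ΣR = 0.3174 m·K/W
ΔT = Q'·ΣR = 140 × 0.3174 = 44.44 K
Heat flows outward, so T_out = T_in − ΔT = 77.8 − 44.44 = 33.4 °C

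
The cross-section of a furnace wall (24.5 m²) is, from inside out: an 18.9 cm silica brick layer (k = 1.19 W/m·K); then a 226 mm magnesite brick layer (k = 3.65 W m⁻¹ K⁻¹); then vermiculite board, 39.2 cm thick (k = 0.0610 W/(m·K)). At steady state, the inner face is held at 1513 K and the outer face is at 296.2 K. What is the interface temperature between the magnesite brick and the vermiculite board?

Resistance network (inner→outer):
  R_silica brick = L/(kA) = 0.189/(1.19·24.5) = 0.006483 K/W
  R_magnesite brick = L/(kA) = 0.226/(3.65·24.5) = 0.002527 K/W
  R_vermiculite board = L/(kA) = 0.392/(0.0610·24.5) = 0.2623 K/W
ΣR = 0.006483 + 0.002527 + 0.2623 = 0.2713 K/W
Q = ΔT/ΣR = (1513 K − 296.2 K)/0.2713 = 4485 W
From the inner boundary to the magnesite brick/vermiculite board interface, ΣR_partial = 0.009010 K/W.
T_interface = T_in − Q·ΣR_partial = 1513 K − (4485)(0.009010) = 1473 K

T = 1473 K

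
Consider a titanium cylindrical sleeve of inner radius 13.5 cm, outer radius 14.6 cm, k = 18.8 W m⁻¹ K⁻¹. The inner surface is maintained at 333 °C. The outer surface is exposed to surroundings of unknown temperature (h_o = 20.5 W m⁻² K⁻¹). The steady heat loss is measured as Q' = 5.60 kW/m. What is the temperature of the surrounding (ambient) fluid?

T_out = 31.5 °C

Sum the resistances:
  R'_titanium = ln(0.146/0.135)/(2πk) = 0.07833/(2π·18.8) = 6.631×10^-4 m·K/W
  R'_conv,out = 1/(2πr h) = 1/(2π·0.146·20.5) = 0.05318 m·K/W
ΣR = 0.05384 m·K/W
ΔT = Q'·ΣR = 5600 × 0.05384 = 301.5 K
Heat flows outward, so T_out = T_in − ΔT = 333 − 301.5 = 31.5 °C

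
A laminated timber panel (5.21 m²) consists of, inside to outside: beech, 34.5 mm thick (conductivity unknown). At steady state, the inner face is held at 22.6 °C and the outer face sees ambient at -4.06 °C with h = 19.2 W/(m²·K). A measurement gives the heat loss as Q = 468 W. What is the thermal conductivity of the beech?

k = 0.141 W/m·K

ΣR = ΔT/Q = |22.6 − -4.06|/468 = 0.05697 K/W
Known resistances:
  R_conv,out = 1/(hA) = 1/(19.2·5.21) = 0.009997 K/W
R_beech = ΣR − ΣR_known = 0.05697 − 0.009997 = 0.04697 K/W
L/(kA) = 0.04697 ⇒ k = 0.0345/(0.04697·5.21) = 0.141 W/m·K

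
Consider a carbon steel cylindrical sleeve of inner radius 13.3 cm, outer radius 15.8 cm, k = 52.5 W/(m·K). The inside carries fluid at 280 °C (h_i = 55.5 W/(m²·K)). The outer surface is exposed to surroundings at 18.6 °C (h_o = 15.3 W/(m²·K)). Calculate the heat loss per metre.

Resistance network (inner→outer):
  R'_conv,in = 1/(2πr h) = 1/(2π·0.133·55.5) = 0.02156 m·K/W
  R'_carbon steel = ln(0.158/0.133)/(2πk) = 0.1722/(2π·52.5) = 5.222×10^-4 m·K/W
  R'_conv,out = 1/(2πr h) = 1/(2π·0.158·15.3) = 0.06584 m·K/W
ΣR = 0.02156 + 5.222×10^-4 + 0.06584 = 0.08792 m·K/W
Q' = ΔT/ΣR = (280 °C − 18.6 °C)/0.08792 = 2970 W/m

Q' = 2970 W/m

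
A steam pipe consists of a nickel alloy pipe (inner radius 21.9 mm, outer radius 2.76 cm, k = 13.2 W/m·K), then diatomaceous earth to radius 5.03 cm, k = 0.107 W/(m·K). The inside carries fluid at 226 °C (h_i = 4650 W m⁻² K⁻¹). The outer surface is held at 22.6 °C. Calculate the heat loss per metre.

Q' = 227 W/m

Resistance network (inner→outer):
  R'_conv,in = 1/(2πr h) = 1/(2π·0.0219·4650) = 0.001563 m·K/W
  R'_nickel alloy = ln(0.0276/0.0219)/(2πk) = 0.2313/(2π·13.2) = 0.002789 m·K/W
  R'_diatomaceous earth = ln(0.0503/0.0276)/(2πk) = 0.6002/(2π·0.107) = 0.8927 m·K/W
ΣR = 0.001563 + 0.002789 + 0.8927 = 0.8971 m·K/W
Q' = ΔT/ΣR = (226 °C − 22.6 °C)/0.8971 = 227 W/m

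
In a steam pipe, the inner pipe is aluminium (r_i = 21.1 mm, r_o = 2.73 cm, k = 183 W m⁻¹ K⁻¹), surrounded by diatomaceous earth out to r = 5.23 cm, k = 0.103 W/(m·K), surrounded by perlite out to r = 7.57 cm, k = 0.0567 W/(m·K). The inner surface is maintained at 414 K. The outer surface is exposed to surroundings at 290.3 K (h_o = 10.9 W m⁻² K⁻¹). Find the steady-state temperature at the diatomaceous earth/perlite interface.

T = 358.4 K

Resistance network (inner→outer):
  R'_aluminium = ln(0.0273/0.0211)/(2πk) = 0.2576/(2π·183) = 2.240×10^-4 m·K/W
  R'_diatomaceous earth = ln(0.0523/0.0273)/(2πk) = 0.6501/(2π·0.103) = 1.005 m·K/W
  R'_perlite = ln(0.0757/0.0523)/(2πk) = 0.3698/(2π·0.0567) = 1.038 m·K/W
  R'_conv,out = 1/(2πr h) = 1/(2π·0.0757·10.9) = 0.1929 m·K/W
ΣR = 2.240×10^-4 + 1.005 + 1.038 + 0.1929 = 2.236 m·K/W
Q' = ΔT/ΣR = (414 K − 290.3 K)/2.236 = 55.32 W/m
From the inner boundary to the diatomaceous earth/perlite interface, ΣR_partial = 1.005 m·K/W.
T_interface = T_in − Q'·ΣR_partial = 414 K − (55.32)(1.005) = 358.4 K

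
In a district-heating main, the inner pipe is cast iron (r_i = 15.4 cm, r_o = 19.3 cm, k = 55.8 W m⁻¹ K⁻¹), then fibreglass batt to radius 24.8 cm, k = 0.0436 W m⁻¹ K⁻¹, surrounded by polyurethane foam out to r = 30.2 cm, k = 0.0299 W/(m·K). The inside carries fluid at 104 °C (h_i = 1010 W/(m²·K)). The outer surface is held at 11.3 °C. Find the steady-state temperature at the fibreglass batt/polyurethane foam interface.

Treat each layer as a resistance in series:
  R'_conv,in = 1/(2πr h) = 1/(2π·0.154·1010) = 0.001023 m·K/W
  R'_cast iron = ln(0.193/0.154)/(2πk) = 0.2257/(2π·55.8) = 6.439×10^-4 m·K/W
  R'_fibreglass batt = ln(0.248/0.193)/(2πk) = 0.2507/(2π·0.0436) = 0.9153 m·K/W
  R'_polyurethane foam = ln(0.302/0.248)/(2πk) = 0.1970/(2π·0.0299) = 1.049 m·K/W
ΣR = 0.001023 + 6.439×10^-4 + 0.9153 + 1.049 = 1.966 m·K/W
Q' = ΔT/ΣR = (104 °C − 11.3 °C)/1.966 = 47.15 W/m
From the inner boundary to the fibreglass batt/polyurethane foam interface, ΣR_partial = 0.9170 m·K/W.
T_interface = T_in − Q'·ΣR_partial = 104 °C − (47.15)(0.9170) = 60.8 °C

T = 60.8 °C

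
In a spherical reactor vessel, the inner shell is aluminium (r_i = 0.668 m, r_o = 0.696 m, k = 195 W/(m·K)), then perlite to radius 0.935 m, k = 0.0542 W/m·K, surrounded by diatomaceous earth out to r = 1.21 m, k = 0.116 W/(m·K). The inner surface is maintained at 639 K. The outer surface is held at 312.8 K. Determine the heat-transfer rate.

Treat each layer as a resistance in series:
  R_aluminium = (1/0.668 − 1/0.696)/(4πk) = 0.06022/(4π·195) = 2.458×10^-5 K/W
  R_perlite = (1/0.696 − 1/0.935)/(4πk) = 0.3673/(4π·0.0542) = 0.5392 K/W
  R_diatomaceous earth = (1/0.935 − 1/1.21)/(4πk) = 0.2431/(4π·0.116) = 0.1668 K/W
ΣR = 2.458×10^-5 + 0.5392 + 0.1668 = 0.7060 K/W
Q = ΔT/ΣR = (639 K − 312.8 K)/0.7060 = 462 W

Q = 462 W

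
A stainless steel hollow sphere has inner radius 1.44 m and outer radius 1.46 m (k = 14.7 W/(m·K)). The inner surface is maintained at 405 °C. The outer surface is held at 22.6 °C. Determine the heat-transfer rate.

Q = 4πk·ΔT/(1/r₁ − 1/r₂) = 4π × 14.7 × 382.4 / (1/1.44 − 1/1.46) = 7.43×10^6 W

Q = 7.43×10^6 W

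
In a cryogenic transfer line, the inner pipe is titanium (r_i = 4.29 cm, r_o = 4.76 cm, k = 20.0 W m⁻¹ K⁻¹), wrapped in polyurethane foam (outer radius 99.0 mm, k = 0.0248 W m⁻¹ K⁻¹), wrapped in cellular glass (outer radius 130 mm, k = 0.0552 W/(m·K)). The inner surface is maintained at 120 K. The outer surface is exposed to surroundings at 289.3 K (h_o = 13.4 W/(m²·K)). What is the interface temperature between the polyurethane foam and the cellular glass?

T = 262.7 K

Resistance network (inner→outer):
  R'_titanium = ln(0.0476/0.0429)/(2πk) = 0.1040/(2π·20.0) = 8.273×10^-4 m·K/W
  R'_polyurethane foam = ln(0.0990/0.0476)/(2πk) = 0.7323/(2π·0.0248) = 4.699 m·K/W
  R'_cellular glass = ln(0.130/0.0990)/(2πk) = 0.2724/(2π·0.0552) = 0.7854 m·K/W
  R'_conv,out = 1/(2πr h) = 1/(2π·0.130·13.4) = 0.09136 m·K/W
ΣR = 8.273×10^-4 + 4.699 + 0.7854 + 0.09136 = 5.577 m·K/W
Q' = ΔT/ΣR = (120 K − 289.3 K)/5.577 = -30.36 W/m
From the inner boundary to the polyurethane foam/cellular glass interface, ΣR_partial = 4.700 m·K/W.
T_interface = T_in − Q'·ΣR_partial = 120 K − (-30.36)(4.700) = 262.7 K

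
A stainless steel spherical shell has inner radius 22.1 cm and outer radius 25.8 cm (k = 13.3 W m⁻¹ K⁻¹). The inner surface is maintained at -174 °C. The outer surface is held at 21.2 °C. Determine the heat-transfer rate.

Q = 4πk·ΔT/(1/r₁ − 1/r₂) = 4π × 13.3 × 195.2 / (1/0.221 − 1/0.258) = 50300 W

Q = 50.3 kW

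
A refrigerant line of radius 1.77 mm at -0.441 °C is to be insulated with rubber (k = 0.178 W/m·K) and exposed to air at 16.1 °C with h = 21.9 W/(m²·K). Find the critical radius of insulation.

r_cr = 0.813 cm

For a cylinder, r_cr = k_ins/h = 0.178/21.9 = 0.00813 m = 0.813 cm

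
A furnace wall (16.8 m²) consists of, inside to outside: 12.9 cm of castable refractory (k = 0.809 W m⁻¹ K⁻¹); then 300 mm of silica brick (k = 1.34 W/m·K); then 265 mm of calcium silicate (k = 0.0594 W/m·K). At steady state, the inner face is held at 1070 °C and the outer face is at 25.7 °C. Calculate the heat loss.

Q = 3620 W

Treat each layer as a resistance in series:
  R_castable refractory = L/(kA) = 0.129/(0.809·16.8) = 0.009491 K/W
  R_silica brick = L/(kA) = 0.300/(1.34·16.8) = 0.01333 K/W
  R_calcium silicate = L/(kA) = 0.265/(0.0594·16.8) = 0.2656 K/W
ΣR = 0.009491 + 0.01333 + 0.2656 = 0.2884 K/W
Q = ΔT/ΣR = (1070 °C − 25.7 °C)/0.2884 = 3620 W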